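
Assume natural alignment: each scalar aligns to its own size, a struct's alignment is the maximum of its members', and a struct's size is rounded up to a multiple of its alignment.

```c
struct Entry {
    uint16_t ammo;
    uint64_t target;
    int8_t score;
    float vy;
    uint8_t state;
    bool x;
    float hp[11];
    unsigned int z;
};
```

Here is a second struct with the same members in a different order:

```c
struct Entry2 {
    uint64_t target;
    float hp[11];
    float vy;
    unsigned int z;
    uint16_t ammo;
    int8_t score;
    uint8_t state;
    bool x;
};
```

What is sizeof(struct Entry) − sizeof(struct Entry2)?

ammo at 0 (size 2, align 2) → ends 2
pad 6 to align 8 for target
target at 8 (size 8, align 8) → ends 16
score at 16 (size 1, align 1) → ends 17
pad 3 to align 4 for vy
vy at 20 (size 4, align 4) → ends 24
state at 24 (size 1, align 1) → ends 25
x at 25 (size 1, align 1) → ends 26
pad 2 to align 4 for hp
hp at 28 (size 44, align 4) → ends 72
z at 72 (size 4, align 4) → ends 76
tail pad 4 to reach multiple of 8
total 80 bytes, alignment 8
— Entry2 —
target at 0 (size 8, align 8) → ends 8
hp at 8 (size 44, align 4) → ends 52
vy at 52 (size 4, align 4) → ends 56
z at 56 (size 4, align 4) → ends 60
ammo at 60 (size 2, align 2) → ends 62
score at 62 (size 1, align 1) → ends 63
state at 63 (size 1, align 1) → ends 64
x at 64 (size 1, align 1) → ends 65
tail pad 7 to reach multiple of 8
total 72 bytes, alignment 8
80 − 72 = 8

8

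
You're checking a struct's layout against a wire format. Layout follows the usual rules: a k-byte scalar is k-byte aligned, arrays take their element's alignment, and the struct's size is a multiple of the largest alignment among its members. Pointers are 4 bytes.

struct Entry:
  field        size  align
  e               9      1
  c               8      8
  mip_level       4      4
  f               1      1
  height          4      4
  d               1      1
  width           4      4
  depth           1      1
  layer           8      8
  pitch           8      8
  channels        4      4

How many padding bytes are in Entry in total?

@0: e [9B, align 1] → 9
+7 pad (align 8)
@16: c [8B, align 8] → 24
@24: mip_level [4B, align 4] → 28
@28: f [1B, align 1] → 29
+3 pad (align 4)
@32: height [4B, align 4] → 36
@36: d [1B, align 1] → 37
+3 pad (align 4)
@40: width [4B, align 4] → 44
@44: depth [1B, align 1] → 45
+3 pad (align 8)
@48: layer [8B, align 8] → 56
@56: pitch [8B, align 8] → 64
@64: channels [4B, align 4] → 68
+4 tail pad (align 8)
size 72, align 8
data bytes 52, size 72 → padding 20

20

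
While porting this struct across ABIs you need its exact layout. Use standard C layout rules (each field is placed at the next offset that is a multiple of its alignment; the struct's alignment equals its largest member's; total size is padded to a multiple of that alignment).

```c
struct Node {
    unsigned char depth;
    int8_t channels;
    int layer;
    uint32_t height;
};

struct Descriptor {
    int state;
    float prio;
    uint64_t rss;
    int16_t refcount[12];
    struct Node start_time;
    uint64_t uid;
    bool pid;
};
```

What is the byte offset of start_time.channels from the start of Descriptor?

41

Node: 0..1  depth  (1B, 1-aligned); 1..2  channels  (1B, 1-aligned); 2..4  -- padding (2B); 4..8  layer  (4B, 4-aligned); 8..12  height  (4B, 4-aligned); sizeof = 12, alignof = 4
0..4  state  (4B, 4-aligned)
4..8  prio  (4B, 4-aligned)
8..16  rss  (8B, 8-aligned)
16..40  refcount  (24B, 2-aligned)
40..52  start_time  (12B, 4-aligned)
within Node: channels at 1
40 + 1 = 41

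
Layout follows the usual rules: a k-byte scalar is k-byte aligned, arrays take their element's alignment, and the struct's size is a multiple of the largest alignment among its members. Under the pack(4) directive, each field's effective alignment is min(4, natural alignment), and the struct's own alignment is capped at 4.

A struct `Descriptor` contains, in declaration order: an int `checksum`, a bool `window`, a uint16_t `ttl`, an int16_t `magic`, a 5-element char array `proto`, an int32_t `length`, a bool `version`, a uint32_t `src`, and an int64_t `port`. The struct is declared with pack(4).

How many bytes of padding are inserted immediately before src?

3

0..4  checksum  (4B, 4-aligned)
4..5  window  (1B, 1-aligned)
5..6  -- padding (1B)
6..8  ttl  (2B, 2-aligned)
8..10  magic  (2B, 2-aligned)
10..15  proto  (5B, 1-aligned)
15..16  -- padding (1B)
16..20  length  (4B, 4-aligned)
20..21  version  (1B, 1-aligned)
21..24  -- padding (3B)
24..28  src  (4B, 4-aligned)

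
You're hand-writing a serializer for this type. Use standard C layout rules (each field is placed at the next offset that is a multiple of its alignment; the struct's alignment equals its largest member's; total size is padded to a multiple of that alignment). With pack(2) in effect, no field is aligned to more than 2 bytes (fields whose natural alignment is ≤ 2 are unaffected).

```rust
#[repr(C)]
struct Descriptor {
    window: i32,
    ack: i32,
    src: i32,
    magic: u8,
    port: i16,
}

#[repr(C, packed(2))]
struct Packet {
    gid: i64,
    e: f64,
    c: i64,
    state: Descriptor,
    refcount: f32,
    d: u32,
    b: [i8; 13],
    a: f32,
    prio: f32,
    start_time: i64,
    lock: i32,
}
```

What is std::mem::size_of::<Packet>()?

82

Descriptor: @0: window [4B, align 4] → 4; @4: ack [4B, align 4] → 8; @8: src [4B, align 4] → 12; @12: magic [1B, align 1] → 13; +1 pad (align 2); @14: port [2B, align 2] → 16; size 16, align 4
@0: gid [8B, align 2] → 8
@8: e [8B, align 2] → 16
@16: c [8B, align 2] → 24
@24: state [16B, align 2] → 40
@40: refcount [4B, align 2] → 44
@44: d [4B, align 2] → 48
@48: b [13B, align 1] → 61
+1 pad (align 2)
@62: a [4B, align 2] → 66
@66: prio [4B, align 2] → 70
@70: start_time [8B, align 2] → 78
@78: lock [4B, align 2] → 82
size 82, align 2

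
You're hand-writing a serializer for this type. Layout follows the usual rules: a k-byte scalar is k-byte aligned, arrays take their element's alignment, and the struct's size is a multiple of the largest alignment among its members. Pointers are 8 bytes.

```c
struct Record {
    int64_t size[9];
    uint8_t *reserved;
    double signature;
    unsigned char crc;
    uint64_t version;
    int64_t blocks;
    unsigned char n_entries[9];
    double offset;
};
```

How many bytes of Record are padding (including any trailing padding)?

@0: size [72B, align 8] → 72
@72: reserved [8B, align 8] → 80
@80: signature [8B, align 8] → 88
@88: crc [1B, align 1] → 89
+7 pad (align 8)
@96: version [8B, align 8] → 104
@104: blocks [8B, align 8] → 112
@112: n_entries [9B, align 1] → 121
+7 pad (align 8)
@128: offset [8B, align 8] → 136
size 136, align 8
data bytes 122, size 136 → padding 14

14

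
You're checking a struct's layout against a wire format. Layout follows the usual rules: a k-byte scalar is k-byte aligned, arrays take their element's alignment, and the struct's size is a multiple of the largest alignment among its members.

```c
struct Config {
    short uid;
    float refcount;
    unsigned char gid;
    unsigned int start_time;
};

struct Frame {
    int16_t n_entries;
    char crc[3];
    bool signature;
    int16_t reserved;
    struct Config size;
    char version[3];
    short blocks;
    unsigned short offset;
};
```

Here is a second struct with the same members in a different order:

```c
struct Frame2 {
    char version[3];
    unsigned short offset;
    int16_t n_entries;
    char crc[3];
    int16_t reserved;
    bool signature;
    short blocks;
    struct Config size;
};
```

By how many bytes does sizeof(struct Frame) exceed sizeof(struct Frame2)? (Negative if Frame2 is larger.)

Config: 0..2  uid  (2B, 2-aligned); 2..4  -- padding (2B); 4..8  refcount  (4B, 4-aligned); 8..9  gid  (1B, 1-aligned); 9..12  -- padding (3B); 12..16  start_time  (4B, 4-aligned); sizeof = 16, alignof = 4
0..2  n_entries  (2B, 2-aligned)
2..5  crc  (3B, 1-aligned)
5..6  signature  (1B, 1-aligned)
6..8  reserved  (2B, 2-aligned)
8..24  size  (16B, 4-aligned)
24..27  version  (3B, 1-aligned)
27..28  -- padding (1B)
28..30  blocks  (2B, 2-aligned)
30..32  offset  (2B, 2-aligned)
sizeof = 32, alignof = 4
— Frame2 —
0..3  version  (3B, 1-aligned)
3..4  -- padding (1B)
4..6  offset  (2B, 2-aligned)
6..8  n_entries  (2B, 2-aligned)
8..11  crc  (3B, 1-aligned)
11..12  -- padding (1B)
12..14  reserved  (2B, 2-aligned)
14..15  signature  (1B, 1-aligned)
15..16  -- padding (1B)
16..18  blocks  (2B, 2-aligned)
18..20  -- padding (2B)
20..36  size  (16B, 4-aligned)
sizeof = 36, alignof = 4
32 − 36 = -4

-4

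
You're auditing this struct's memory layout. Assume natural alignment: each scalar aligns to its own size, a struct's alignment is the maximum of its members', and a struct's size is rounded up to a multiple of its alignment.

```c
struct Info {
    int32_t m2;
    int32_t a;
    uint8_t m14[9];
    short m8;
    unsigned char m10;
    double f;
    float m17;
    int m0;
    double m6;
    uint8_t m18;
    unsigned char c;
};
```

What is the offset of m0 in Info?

36

m2 at 0 (size 4, align 4) → ends 4
a at 4 (size 4, align 4) → ends 8
m14 at 8 (size 9, align 1) → ends 17
pad 1 to align 2 for m8
m8 at 18 (size 2, align 2) → ends 20
m10 at 20 (size 1, align 1) → ends 21
pad 3 to align 8 for f
f at 24 (size 8, align 8) → ends 32
m17 at 32 (size 4, align 4) → ends 36
m0 at 36 (size 4, align 4) → ends 40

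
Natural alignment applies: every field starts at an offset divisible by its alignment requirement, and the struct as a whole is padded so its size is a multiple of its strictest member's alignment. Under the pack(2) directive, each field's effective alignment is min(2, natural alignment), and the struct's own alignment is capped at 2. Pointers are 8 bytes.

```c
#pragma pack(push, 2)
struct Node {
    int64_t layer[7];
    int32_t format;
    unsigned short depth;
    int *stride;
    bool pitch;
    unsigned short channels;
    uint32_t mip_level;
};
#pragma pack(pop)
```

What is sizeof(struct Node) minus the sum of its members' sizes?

1

layer at 0 (size 56, align 2) → ends 56
format at 56 (size 4, align 2) → ends 60
depth at 60 (size 2, align 2) → ends 62
stride at 62 (size 8, align 2) → ends 70
pitch at 70 (size 1, align 1) → ends 71
pad 1 to align 2 for channels
channels at 72 (size 2, align 2) → ends 74
mip_level at 74 (size 4, align 2) → ends 78
total 78 bytes, alignment 2
data bytes 77, size 78 → padding 1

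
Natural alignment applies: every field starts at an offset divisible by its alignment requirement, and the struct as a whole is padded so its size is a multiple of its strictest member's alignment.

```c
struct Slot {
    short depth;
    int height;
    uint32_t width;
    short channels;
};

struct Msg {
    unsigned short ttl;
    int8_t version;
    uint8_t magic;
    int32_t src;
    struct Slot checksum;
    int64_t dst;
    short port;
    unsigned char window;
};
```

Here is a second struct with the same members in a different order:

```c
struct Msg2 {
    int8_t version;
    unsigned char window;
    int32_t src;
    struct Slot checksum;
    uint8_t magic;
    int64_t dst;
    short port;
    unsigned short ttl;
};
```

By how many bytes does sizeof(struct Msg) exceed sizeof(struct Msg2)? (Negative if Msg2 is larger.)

Slot: depth at 0 (size 2, align 2) → ends 2; pad 2 to align 4 for height; height at 4 (size 4, align 4) → ends 8; width at 8 (size 4, align 4) → ends 12; channels at 12 (size 2, align 2) → ends 14; tail pad 2 to reach multiple of 4; total 16 bytes, alignment 4
ttl at 0 (size 2, align 2) → ends 2
version at 2 (size 1, align 1) → ends 3
magic at 3 (size 1, align 1) → ends 4
src at 4 (size 4, align 4) → ends 8
checksum at 8 (size 16, align 4) → ends 24
dst at 24 (size 8, align 8) → ends 32
port at 32 (size 2, align 2) → ends 34
window at 34 (size 1, align 1) → ends 35
tail pad 5 to reach multiple of 8
total 40 bytes, alignment 8
— Msg2 —
version at 0 (size 1, align 1) → ends 1
window at 1 (size 1, align 1) → ends 2
pad 2 to align 4 for src
src at 4 (size 4, align 4) → ends 8
checksum at 8 (size 16, align 4) → ends 24
magic at 24 (size 1, align 1) → ends 25
pad 7 to align 8 for dst
dst at 32 (size 8, align 8) → ends 40
port at 40 (size 2, align 2) → ends 42
ttl at 42 (size 2, align 2) → ends 44
tail pad 4 to reach multiple of 8
total 48 bytes, alignment 8
40 − 48 = -8

-8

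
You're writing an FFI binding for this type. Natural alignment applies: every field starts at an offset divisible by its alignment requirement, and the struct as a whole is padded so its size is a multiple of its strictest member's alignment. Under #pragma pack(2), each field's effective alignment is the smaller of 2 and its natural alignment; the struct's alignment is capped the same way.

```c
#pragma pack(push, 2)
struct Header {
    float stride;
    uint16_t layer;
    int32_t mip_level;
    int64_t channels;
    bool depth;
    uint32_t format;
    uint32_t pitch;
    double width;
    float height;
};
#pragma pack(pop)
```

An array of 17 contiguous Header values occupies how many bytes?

680

stride at 0 (size 4, align 2) → ends 4
layer at 4 (size 2, align 2) → ends 6
mip_level at 6 (size 4, align 2) → ends 10
channels at 10 (size 8, align 2) → ends 18
depth at 18 (size 1, align 1) → ends 19
pad 1 to align 2 for format
format at 20 (size 4, align 2) → ends 24
pitch at 24 (size 4, align 2) → ends 28
width at 28 (size 8, align 2) → ends 36
height at 36 (size 4, align 2) → ends 40
total 40 bytes, alignment 2
array of 17: 17 × 40 = 680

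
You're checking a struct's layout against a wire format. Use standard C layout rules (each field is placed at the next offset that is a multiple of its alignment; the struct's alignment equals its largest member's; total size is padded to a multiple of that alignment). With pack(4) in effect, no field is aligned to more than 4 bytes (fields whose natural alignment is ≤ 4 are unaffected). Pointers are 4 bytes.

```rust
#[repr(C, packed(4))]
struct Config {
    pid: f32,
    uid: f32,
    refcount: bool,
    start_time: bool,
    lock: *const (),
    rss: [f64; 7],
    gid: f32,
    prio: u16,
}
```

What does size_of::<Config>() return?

80 bytes

@0: pid [4B, align 4] → 4
@4: uid [4B, align 4] → 8
@8: refcount [1B, align 1] → 9
@9: start_time [1B, align 1] → 10
+2 pad (align 4)
@12: lock [4B, align 4] → 16
@16: rss [56B, align 4] → 72
@72: gid [4B, align 4] → 76
@76: prio [2B, align 2] → 78
+2 tail pad (align 4)
size 80, align 4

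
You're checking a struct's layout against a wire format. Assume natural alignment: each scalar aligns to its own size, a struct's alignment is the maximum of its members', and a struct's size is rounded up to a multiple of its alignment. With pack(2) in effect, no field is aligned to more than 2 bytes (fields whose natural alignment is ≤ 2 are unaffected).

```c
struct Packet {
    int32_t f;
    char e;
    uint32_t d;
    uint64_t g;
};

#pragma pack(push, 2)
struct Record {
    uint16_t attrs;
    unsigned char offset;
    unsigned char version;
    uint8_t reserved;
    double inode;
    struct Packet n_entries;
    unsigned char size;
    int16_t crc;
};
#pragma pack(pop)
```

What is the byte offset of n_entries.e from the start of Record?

Packet: @0: f [4B, align 4] → 4; @4: e [1B, align 1] → 5; +3 pad (align 4); @8: d [4B, align 4] → 12; +4 pad (align 8); @16: g [8B, align 8] → 24; size 24, align 8
@0: attrs [2B, align 2] → 2
@2: offset [1B, align 1] → 3
@3: version [1B, align 1] → 4
@4: reserved [1B, align 1] → 5
+1 pad (align 2)
@6: inode [8B, align 2] → 14
@14: n_entries [24B, align 2] → 38
within Packet: e at 4
14 + 4 = 18

18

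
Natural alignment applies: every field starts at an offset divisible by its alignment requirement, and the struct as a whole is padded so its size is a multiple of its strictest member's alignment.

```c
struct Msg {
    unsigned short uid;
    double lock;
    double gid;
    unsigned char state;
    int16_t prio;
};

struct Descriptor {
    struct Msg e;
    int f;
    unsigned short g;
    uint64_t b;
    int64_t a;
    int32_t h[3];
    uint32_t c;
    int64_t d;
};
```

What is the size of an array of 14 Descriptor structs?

Msg: 0..2  uid  (2B, 2-aligned); 2..8  -- padding (6B); 8..16  lock  (8B, 8-aligned); 16..24  gid  (8B, 8-aligned); 24..25  state  (1B, 1-aligned); 25..26  -- padding (1B); 26..28  prio  (2B, 2-aligned); 28..32  -- tail padding (4B); sizeof = 32, alignof = 8
0..32  e  (32B, 8-aligned)
32..36  f  (4B, 4-aligned)
36..38  g  (2B, 2-aligned)
38..40  -- padding (2B)
40..48  b  (8B, 8-aligned)
48..56  a  (8B, 8-aligned)
56..68  h  (12B, 4-aligned)
68..72  c  (4B, 4-aligned)
72..80  d  (8B, 8-aligned)
sizeof = 80, alignof = 8
array of 14: 14 × 80 = 1120

1120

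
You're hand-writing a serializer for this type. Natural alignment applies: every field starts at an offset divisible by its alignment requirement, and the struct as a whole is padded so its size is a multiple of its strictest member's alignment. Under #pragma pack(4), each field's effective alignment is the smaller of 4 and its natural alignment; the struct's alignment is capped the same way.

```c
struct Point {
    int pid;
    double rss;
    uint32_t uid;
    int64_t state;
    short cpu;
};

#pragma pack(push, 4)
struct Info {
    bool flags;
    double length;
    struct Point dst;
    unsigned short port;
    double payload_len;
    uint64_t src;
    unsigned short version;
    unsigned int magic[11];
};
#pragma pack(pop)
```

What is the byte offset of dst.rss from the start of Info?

20

Point: @0: pid [4B, align 4] → 4; +4 pad (align 8); @8: rss [8B, align 8] → 16; @16: uid [4B, align 4] → 20; +4 pad (align 8); @24: state [8B, align 8] → 32; @32: cpu [2B, align 2] → 34; +6 tail pad (align 8); size 40, align 8
@0: flags [1B, align 1] → 1
+3 pad (align 4)
@4: length [8B, align 4] → 12
@12: dst [40B, align 4] → 52
within Point: rss at 8
12 + 8 = 20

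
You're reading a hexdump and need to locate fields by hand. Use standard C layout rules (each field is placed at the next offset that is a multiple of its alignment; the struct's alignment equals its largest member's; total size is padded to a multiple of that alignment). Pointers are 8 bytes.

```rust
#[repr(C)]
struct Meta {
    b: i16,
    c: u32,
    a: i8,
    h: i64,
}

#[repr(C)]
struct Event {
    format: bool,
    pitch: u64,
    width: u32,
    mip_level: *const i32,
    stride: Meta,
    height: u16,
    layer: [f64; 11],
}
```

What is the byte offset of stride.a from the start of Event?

40

Meta: 0..2  b  (2B, 2-aligned); 2..4  -- padding (2B); 4..8  c  (4B, 4-aligned); 8..9  a  (1B, 1-aligned); 9..16  -- padding (7B); 16..24  h  (8B, 8-aligned); sizeof = 24, alignof = 8
0..1  format  (1B, 1-aligned)
1..8  -- padding (7B)
8..16  pitch  (8B, 8-aligned)
16..20  width  (4B, 4-aligned)
20..24  -- padding (4B)
24..32  mip_level  (8B, 8-aligned)
32..56  stride  (24B, 8-aligned)
within Meta: a at 8
32 + 8 = 40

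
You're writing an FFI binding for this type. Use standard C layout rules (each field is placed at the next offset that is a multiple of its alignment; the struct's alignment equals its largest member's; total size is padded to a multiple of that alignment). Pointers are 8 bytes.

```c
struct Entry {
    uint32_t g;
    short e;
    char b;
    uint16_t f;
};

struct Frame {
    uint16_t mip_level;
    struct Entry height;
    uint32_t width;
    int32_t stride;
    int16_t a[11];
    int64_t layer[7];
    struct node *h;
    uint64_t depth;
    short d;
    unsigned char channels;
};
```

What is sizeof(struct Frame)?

128 bytes

Entry: 0..4  g  (4B, 4-aligned); 4..6  e  (2B, 2-aligned); 6..7  b  (1B, 1-aligned); 7..8  -- padding (1B); 8..10  f  (2B, 2-aligned); 10..12  -- tail padding (2B); sizeof = 12, alignof = 4
0..2  mip_level  (2B, 2-aligned)
2..4  -- padding (2B)
4..16  height  (12B, 4-aligned)
16..20  width  (4B, 4-aligned)
20..24  stride  (4B, 4-aligned)
24..46  a  (22B, 2-aligned)
46..48  -- padding (2B)
48..104  layer  (56B, 8-aligned)
104..112  h  (8B, 8-aligned)
112..120  depth  (8B, 8-aligned)
120..122  d  (2B, 2-aligned)
122..123  channels  (1B, 1-aligned)
123..128  -- tail padding (5B)
sizeof = 128, alignof = 8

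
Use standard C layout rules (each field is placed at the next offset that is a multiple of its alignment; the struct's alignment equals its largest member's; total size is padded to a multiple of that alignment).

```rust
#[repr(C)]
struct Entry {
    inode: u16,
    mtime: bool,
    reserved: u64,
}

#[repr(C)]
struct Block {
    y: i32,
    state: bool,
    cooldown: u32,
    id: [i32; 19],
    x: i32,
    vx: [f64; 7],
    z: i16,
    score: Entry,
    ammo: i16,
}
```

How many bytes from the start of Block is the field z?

152

Entry: 0..2  inode  (2B, 2-aligned); 2..3  mtime  (1B, 1-aligned); 3..8  -- padding (5B); 8..16  reserved  (8B, 8-aligned); sizeof = 16, alignof = 8
0..4  y  (4B, 4-aligned)
4..5  state  (1B, 1-aligned)
5..8  -- padding (3B)
8..12  cooldown  (4B, 4-aligned)
12..88  id  (76B, 4-aligned)
88..92  x  (4B, 4-aligned)
92..96  -- padding (4B)
96..152  vx  (56B, 8-aligned)
152..154  z  (2B, 2-aligned)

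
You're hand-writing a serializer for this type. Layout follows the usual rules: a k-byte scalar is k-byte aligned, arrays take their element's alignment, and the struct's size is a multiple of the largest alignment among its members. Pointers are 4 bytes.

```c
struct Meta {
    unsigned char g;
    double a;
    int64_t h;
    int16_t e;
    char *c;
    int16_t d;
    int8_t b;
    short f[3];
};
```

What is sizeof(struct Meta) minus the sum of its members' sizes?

g at 0 (size 1, align 1) → ends 1
pad 7 to align 8 for a
a at 8 (size 8, align 8) → ends 16
h at 16 (size 8, align 8) → ends 24
e at 24 (size 2, align 2) → ends 26
pad 2 to align 4 for c
c at 28 (size 4, align 4) → ends 32
d at 32 (size 2, align 2) → ends 34
b at 34 (size 1, align 1) → ends 35
pad 1 to align 2 for f
f at 36 (size 6, align 2) → ends 42
tail pad 6 to reach multiple of 8
total 48 bytes, alignment 8
data bytes 32, size 48 → padding 16

16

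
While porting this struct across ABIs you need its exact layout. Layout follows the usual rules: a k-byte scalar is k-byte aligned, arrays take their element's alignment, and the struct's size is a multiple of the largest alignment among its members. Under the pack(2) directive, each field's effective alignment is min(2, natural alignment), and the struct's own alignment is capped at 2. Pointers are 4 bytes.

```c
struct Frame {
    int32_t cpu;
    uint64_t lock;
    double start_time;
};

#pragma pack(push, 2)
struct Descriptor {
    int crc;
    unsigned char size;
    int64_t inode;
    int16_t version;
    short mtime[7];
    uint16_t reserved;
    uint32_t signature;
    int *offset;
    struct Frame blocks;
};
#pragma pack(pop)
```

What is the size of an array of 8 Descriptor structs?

512

Frame: 0..4  cpu  (4B, 4-aligned); 4..8  -- padding (4B); 8..16  lock  (8B, 8-aligned); 16..24  start_time  (8B, 8-aligned); sizeof = 24, alignof = 8
0..4  crc  (4B, 2-aligned)
4..5  size  (1B, 1-aligned)
5..6  -- padding (1B)
6..14  inode  (8B, 2-aligned)
14..16  version  (2B, 2-aligned)
16..30  mtime  (14B, 2-aligned)
30..32  reserved  (2B, 2-aligned)
32..36  signature  (4B, 2-aligned)
36..40  offset  (4B, 2-aligned)
40..64  blocks  (24B, 2-aligned)
sizeof = 64, alignof = 2
array of 8: 8 × 64 = 512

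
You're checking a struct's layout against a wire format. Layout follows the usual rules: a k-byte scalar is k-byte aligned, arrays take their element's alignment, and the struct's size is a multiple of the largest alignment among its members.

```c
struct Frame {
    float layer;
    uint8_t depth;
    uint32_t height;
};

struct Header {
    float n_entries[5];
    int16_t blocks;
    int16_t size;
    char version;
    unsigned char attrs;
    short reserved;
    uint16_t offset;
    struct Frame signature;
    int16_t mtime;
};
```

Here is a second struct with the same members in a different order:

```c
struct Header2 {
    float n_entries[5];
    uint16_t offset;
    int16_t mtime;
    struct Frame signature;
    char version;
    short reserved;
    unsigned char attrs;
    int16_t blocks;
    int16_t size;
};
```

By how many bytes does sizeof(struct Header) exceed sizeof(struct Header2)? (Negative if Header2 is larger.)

Frame: @0: layer [4B, align 4] → 4; @4: depth [1B, align 1] → 5; +3 pad (align 4); @8: height [4B, align 4] → 12; size 12, align 4
@0: n_entries [20B, align 4] → 20
@20: blocks [2B, align 2] → 22
@22: size [2B, align 2] → 24
@24: version [1B, align 1] → 25
@25: attrs [1B, align 1] → 26
@26: reserved [2B, align 2] → 28
@28: offset [2B, align 2] → 30
+2 pad (align 4)
@32: signature [12B, align 4] → 44
@44: mtime [2B, align 2] → 46
+2 tail pad (align 4)
size 48, align 4
— Header2 —
@0: n_entries [20B, align 4] → 20
@20: offset [2B, align 2] → 22
@22: mtime [2B, align 2] → 24
@24: signature [12B, align 4] → 36
@36: version [1B, align 1] → 37
+1 pad (align 2)
@38: reserved [2B, align 2] → 40
@40: attrs [1B, align 1] → 41
+1 pad (align 2)
@42: blocks [2B, align 2] → 44
@44: size [2B, align 2] → 46
+2 tail pad (align 4)
size 48, align 4
48 − 48 = 0

0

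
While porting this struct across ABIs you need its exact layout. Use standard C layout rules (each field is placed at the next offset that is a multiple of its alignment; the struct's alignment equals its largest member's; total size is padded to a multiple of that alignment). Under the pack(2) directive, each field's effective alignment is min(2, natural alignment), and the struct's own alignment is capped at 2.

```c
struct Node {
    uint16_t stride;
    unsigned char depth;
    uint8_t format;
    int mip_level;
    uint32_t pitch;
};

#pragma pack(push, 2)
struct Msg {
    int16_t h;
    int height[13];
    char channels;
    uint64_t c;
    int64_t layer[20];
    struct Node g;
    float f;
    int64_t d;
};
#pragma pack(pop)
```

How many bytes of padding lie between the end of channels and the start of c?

Node: stride at 0 (size 2, align 2) → ends 2; depth at 2 (size 1, align 1) → ends 3; format at 3 (size 1, align 1) → ends 4; mip_level at 4 (size 4, align 4) → ends 8; pitch at 8 (size 4, align 4) → ends 12; total 12 bytes, alignment 4
h at 0 (size 2, align 2) → ends 2
height at 2 (size 52, align 2) → ends 54
channels at 54 (size 1, align 1) → ends 55
pad 1 to align 2 for c
c at 56 (size 8, align 2) → ends 64

1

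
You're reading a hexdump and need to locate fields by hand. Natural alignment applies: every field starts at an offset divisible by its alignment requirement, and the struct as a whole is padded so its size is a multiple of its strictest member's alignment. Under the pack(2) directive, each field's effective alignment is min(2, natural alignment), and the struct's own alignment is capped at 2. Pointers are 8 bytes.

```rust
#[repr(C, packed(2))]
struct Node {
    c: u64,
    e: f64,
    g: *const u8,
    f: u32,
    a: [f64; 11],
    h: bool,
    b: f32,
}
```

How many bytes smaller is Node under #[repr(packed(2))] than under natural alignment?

natural layout:
  @0: c [8B, align 8] → 8
  @8: e [8B, align 8] → 16
  @16: g [8B, align 8] → 24
  @24: f [4B, align 4] → 28
  +4 pad (align 8)
  @32: a [88B, align 8] → 120
  @120: h [1B, align 1] → 121
  +3 pad (align 4)
  @124: b [4B, align 4] → 128
  size 128, align 8
packed(2) layout:
  @0: c [8B, align 2] → 8
  @8: e [8B, align 2] → 16
  @16: g [8B, align 2] → 24
  @24: f [4B, align 2] → 28
  @28: a [88B, align 2] → 116
  @116: h [1B, align 1] → 117
  +1 pad (align 2)
  @118: b [4B, align 2] → 122
  size 122, align 2
128 − 122 = 6

6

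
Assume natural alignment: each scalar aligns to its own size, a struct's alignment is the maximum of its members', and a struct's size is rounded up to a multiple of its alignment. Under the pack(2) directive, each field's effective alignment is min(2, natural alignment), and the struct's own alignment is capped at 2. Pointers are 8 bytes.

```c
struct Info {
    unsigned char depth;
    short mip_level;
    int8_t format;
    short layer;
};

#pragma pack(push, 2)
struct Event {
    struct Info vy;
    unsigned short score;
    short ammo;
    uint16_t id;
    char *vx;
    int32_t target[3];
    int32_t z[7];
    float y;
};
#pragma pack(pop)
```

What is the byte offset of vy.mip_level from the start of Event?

Info: depth at 0 (size 1, align 1) → ends 1; pad 1 to align 2 for mip_level; mip_level at 2 (size 2, align 2) → ends 4; format at 4 (size 1, align 1) → ends 5; pad 1 to align 2 for layer; layer at 6 (size 2, align 2) → ends 8; total 8 bytes, alignment 2
vy at 0 (size 8, align 2) → ends 8
within Info: mip_level at 2
0 + 2 = 2

2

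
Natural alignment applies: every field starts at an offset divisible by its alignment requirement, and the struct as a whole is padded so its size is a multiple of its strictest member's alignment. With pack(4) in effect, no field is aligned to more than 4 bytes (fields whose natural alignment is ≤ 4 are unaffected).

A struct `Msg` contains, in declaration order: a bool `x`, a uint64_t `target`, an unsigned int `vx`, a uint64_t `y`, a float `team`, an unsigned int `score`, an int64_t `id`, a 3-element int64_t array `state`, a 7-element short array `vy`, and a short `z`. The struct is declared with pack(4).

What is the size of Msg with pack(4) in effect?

x at 0 (size 1, align 1) → ends 1
pad 3 to align 4 for target
target at 4 (size 8, align 4) → ends 12
vx at 12 (size 4, align 4) → ends 16
y at 16 (size 8, align 4) → ends 24
team at 24 (size 4, align 4) → ends 28
score at 28 (size 4, align 4) → ends 32
id at 32 (size 8, align 4) → ends 40
state at 40 (size 24, align 4) → ends 64
vy at 64 (size 14, align 2) → ends 78
z at 78 (size 2, align 2) → ends 80
total 80 bytes, alignment 4

80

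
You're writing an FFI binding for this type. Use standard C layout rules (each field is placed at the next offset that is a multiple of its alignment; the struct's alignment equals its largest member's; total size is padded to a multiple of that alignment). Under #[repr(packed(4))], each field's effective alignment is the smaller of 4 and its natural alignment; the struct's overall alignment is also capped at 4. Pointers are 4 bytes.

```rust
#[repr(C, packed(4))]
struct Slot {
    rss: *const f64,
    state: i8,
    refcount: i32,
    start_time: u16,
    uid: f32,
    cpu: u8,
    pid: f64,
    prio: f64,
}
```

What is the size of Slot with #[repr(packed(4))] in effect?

@0: rss [4B, align 4] → 4
@4: state [1B, align 1] → 5
+3 pad (align 4)
@8: refcount [4B, align 4] → 12
@12: start_time [2B, align 2] → 14
+2 pad (align 4)
@16: uid [4B, align 4] → 20
@20: cpu [1B, align 1] → 21
+3 pad (align 4)
@24: pid [8B, align 4] → 32
@32: prio [8B, align 4] → 40
size 40, align 4

40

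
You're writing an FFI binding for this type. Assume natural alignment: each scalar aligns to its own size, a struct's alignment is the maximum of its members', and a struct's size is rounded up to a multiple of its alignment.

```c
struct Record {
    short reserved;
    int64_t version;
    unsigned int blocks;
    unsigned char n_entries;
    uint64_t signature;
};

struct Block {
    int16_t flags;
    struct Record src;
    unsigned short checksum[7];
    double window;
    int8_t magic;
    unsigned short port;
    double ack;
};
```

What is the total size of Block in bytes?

80

Record: reserved at 0 (size 2, align 2) → ends 2; pad 6 to align 8 for version; version at 8 (size 8, align 8) → ends 16; blocks at 16 (size 4, align 4) → ends 20; n_entries at 20 (size 1, align 1) → ends 21; pad 3 to align 8 for signature; signature at 24 (size 8, align 8) → ends 32; total 32 bytes, alignment 8
flags at 0 (size 2, align 2) → ends 2
pad 6 to align 8 for src
src at 8 (size 32, align 8) → ends 40
checksum at 40 (size 14, align 2) → ends 54
pad 2 to align 8 for window
window at 56 (size 8, align 8) → ends 64
magic at 64 (size 1, align 1) → ends 65
pad 1 to align 2 for port
port at 66 (size 2, align 2) → ends 68
pad 4 to align 8 for ack
ack at 72 (size 8, align 8) → ends 80
total 80 bytes, alignment 8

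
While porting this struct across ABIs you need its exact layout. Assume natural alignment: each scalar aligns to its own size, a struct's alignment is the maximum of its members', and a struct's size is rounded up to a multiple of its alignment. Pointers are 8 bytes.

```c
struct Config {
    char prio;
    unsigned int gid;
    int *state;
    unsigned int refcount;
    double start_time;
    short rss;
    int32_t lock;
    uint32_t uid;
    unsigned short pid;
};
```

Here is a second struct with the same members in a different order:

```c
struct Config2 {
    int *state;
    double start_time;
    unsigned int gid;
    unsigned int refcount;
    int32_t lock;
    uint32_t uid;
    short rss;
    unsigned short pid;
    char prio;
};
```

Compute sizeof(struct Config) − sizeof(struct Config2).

8

0..1  prio  (1B, 1-aligned)
1..4  -- padding (3B)
4..8  gid  (4B, 4-aligned)
8..16  state  (8B, 8-aligned)
16..20  refcount  (4B, 4-aligned)
20..24  -- padding (4B)
24..32  start_time  (8B, 8-aligned)
32..34  rss  (2B, 2-aligned)
34..36  -- padding (2B)
36..40  lock  (4B, 4-aligned)
40..44  uid  (4B, 4-aligned)
44..46  pid  (2B, 2-aligned)
46..48  -- tail padding (2B)
sizeof = 48, alignof = 8
— Config2 —
0..8  state  (8B, 8-aligned)
8..16  start_time  (8B, 8-aligned)
16..20  gid  (4B, 4-aligned)
20..24  refcount  (4B, 4-aligned)
24..28  lock  (4B, 4-aligned)
28..32  uid  (4B, 4-aligned)
32..34  rss  (2B, 2-aligned)
34..36  pid  (2B, 2-aligned)
36..37  prio  (1B, 1-aligned)
37..40  -- tail padding (3B)
sizeof = 40, alignof = 8
48 − 40 = 8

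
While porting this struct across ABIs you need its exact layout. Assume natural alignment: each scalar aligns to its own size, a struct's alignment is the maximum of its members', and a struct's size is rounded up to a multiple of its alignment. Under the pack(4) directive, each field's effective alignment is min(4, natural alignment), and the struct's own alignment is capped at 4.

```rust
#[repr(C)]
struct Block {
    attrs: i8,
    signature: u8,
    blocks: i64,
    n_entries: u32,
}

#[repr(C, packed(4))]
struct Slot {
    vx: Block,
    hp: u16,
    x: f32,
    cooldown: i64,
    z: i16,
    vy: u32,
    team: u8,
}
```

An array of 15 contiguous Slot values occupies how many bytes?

780

Block: @0: attrs [1B, align 1] → 1; @1: signature [1B, align 1] → 2; +6 pad (align 8); @8: blocks [8B, align 8] → 16; @16: n_entries [4B, align 4] → 20; +4 tail pad (align 8); size 24, align 8
@0: vx [24B, align 4] → 24
@24: hp [2B, align 2] → 26
+2 pad (align 4)
@28: x [4B, align 4] → 32
@32: cooldown [8B, align 4] → 40
@40: z [2B, align 2] → 42
+2 pad (align 4)
@44: vy [4B, align 4] → 48
@48: team [1B, align 1] → 49
+3 tail pad (align 4)
size 52, align 4
array of 15: 15 × 52 = 780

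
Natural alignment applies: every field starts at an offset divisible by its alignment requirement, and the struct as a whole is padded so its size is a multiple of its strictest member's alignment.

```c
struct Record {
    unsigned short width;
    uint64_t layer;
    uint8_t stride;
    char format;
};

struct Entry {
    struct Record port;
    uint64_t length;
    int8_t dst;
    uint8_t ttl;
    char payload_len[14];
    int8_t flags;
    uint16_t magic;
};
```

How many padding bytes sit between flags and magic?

1

Record: @0: width [2B, align 2] → 2; +6 pad (align 8); @8: layer [8B, align 8] → 16; @16: stride [1B, align 1] → 17; @17: format [1B, align 1] → 18; +6 tail pad (align 8); size 24, align 8
@0: port [24B, align 8] → 24
@24: length [8B, align 8] → 32
@32: dst [1B, align 1] → 33
@33: ttl [1B, align 1] → 34
@34: payload_len [14B, align 1] → 48
@48: flags [1B, align 1] → 49
+1 pad (align 2)
@50: magic [2B, align 2] → 52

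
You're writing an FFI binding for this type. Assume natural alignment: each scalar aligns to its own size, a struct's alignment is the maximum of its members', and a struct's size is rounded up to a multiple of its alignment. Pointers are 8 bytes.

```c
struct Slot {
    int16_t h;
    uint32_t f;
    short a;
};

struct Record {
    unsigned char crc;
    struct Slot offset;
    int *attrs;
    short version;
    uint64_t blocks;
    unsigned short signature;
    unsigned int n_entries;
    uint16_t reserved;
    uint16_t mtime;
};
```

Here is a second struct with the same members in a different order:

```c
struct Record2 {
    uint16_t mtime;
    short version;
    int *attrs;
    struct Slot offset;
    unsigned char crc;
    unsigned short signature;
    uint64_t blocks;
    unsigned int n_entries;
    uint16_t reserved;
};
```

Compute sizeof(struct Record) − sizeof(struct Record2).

8

Slot: @0: h [2B, align 2] → 2; +2 pad (align 4); @4: f [4B, align 4] → 8; @8: a [2B, align 2] → 10; +2 tail pad (align 4); size 12, align 4
@0: crc [1B, align 1] → 1
+3 pad (align 4)
@4: offset [12B, align 4] → 16
@16: attrs [8B, align 8] → 24
@24: version [2B, align 2] → 26
+6 pad (align 8)
@32: blocks [8B, align 8] → 40
@40: signature [2B, align 2] → 42
+2 pad (align 4)
@44: n_entries [4B, align 4] → 48
@48: reserved [2B, align 2] → 50
@50: mtime [2B, align 2] → 52
+4 tail pad (align 8)
size 56, align 8
— Record2 —
@0: mtime [2B, align 2] → 2
@2: version [2B, align 2] → 4
+4 pad (align 8)
@8: attrs [8B, align 8] → 16
@16: offset [12B, align 4] → 28
@28: crc [1B, align 1] → 29
+1 pad (align 2)
@30: signature [2B, align 2] → 32
@32: blocks [8B, align 8] → 40
@40: n_entries [4B, align 4] → 44
@44: reserved [2B, align 2] → 46
+2 tail pad (align 8)
size 48, align 8
56 − 48 = 8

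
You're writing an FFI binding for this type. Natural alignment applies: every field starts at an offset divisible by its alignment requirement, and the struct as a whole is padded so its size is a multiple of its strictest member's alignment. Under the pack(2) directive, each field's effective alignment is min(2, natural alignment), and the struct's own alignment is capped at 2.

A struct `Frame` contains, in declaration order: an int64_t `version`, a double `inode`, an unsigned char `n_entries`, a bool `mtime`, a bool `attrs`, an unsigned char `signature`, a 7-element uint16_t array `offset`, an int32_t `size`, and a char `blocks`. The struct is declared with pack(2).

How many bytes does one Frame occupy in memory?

40

@0: version [8B, align 2] → 8
@8: inode [8B, align 2] → 16
@16: n_entries [1B, align 1] → 17
@17: mtime [1B, align 1] → 18
@18: attrs [1B, align 1] → 19
@19: signature [1B, align 1] → 20
@20: offset [14B, align 2] → 34
@34: size [4B, align 2] → 38
@38: blocks [1B, align 1] → 39
+1 tail pad (align 2)
size 40, align 2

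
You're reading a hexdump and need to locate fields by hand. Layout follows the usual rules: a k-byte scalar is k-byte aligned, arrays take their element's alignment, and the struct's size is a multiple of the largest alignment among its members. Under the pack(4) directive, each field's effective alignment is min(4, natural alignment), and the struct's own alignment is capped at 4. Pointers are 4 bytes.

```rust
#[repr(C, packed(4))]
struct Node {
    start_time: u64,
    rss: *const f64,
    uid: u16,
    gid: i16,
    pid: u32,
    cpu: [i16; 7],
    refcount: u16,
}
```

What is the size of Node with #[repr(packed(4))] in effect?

36

0..8  start_time  (8B, 4-aligned)
8..12  rss  (4B, 4-aligned)
12..14  uid  (2B, 2-aligned)
14..16  gid  (2B, 2-aligned)
16..20  pid  (4B, 4-aligned)
20..34  cpu  (14B, 2-aligned)
34..36  refcount  (2B, 2-aligned)
sizeof = 36, alignof = 4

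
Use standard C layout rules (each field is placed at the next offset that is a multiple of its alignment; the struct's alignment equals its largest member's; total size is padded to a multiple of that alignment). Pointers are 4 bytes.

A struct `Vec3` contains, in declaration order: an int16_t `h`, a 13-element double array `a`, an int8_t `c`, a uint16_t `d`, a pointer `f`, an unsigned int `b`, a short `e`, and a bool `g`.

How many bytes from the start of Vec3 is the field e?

@0: h [2B, align 2] → 2
+6 pad (align 8)
@8: a [104B, align 8] → 112
@112: c [1B, align 1] → 113
+1 pad (align 2)
@114: d [2B, align 2] → 116
@116: f [4B, align 4] → 120
@120: b [4B, align 4] → 124
@124: e [2B, align 2] → 126

124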